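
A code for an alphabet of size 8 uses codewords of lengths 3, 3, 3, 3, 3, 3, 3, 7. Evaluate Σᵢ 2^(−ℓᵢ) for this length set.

With common denominator 2^7 = 128: Σ 2^(−ℓᵢ) = 16/128 + 16/128 + 16/128 + 16/128 + 16/128 + 16/128 + 16/128 + 1/128 = 113/128 = 0.8828125.

0.8828125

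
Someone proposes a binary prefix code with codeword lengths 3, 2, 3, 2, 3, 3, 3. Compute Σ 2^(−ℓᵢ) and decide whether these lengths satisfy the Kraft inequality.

1.125; no

With common denominator 2^3 = 8: Σ 2^(−ℓᵢ) = 1/8 + 2/8 + 1/8 + 2/8 + 1/8 + 1/8 + 1/8 = 9/8 = 1.125.
Kraft's inequality requires Σ ≤ 1; here Σ = 1.125 > 1, so no such prefix code exists.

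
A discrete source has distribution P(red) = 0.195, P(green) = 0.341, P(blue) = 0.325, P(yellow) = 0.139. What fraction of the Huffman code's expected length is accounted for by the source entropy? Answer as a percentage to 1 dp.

Entropy H = −Σ p log₂ p ≈ 1.9119 bits.
Huffman merges: 139/1000+39/200→167/500; 13/40+167/500→659/1000; 341/1000+659/1000→1. L = 1993/1000 ≈ 1.9930.
Efficiency = H/L = 1.9119/1.9930 = 95.9%.

95.9%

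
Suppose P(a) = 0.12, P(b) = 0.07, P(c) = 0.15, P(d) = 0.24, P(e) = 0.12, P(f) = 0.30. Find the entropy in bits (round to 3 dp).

H = −Σ pᵢ log₂ pᵢ.
−0.12·log₂(0.12) = 0.3671
−0.07·log₂(0.07) = 0.2686
−0.15·log₂(0.15) = 0.4105
−0.24·log₂(0.24) = 0.4941
−0.12·log₂(0.12) = 0.3671
−0.30·log₂(0.30) = 0.5211
Sum ≈ 2.4285 → 2.428 bits.

2.428 bits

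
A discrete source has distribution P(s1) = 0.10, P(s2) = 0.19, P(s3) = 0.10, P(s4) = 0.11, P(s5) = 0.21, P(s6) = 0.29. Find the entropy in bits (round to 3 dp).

2.461 bits

H = −Σ pᵢ log₂ pᵢ.
−0.10·log₂(0.10) = 0.3322
−0.19·log₂(0.19) = 0.4552
−0.10·log₂(0.10) = 0.3322
−0.11·log₂(0.11) = 0.3503
−0.21·log₂(0.21) = 0.4728
−0.29·log₂(0.29) = 0.5179
Sum ≈ 2.4606 → 2.461 bits.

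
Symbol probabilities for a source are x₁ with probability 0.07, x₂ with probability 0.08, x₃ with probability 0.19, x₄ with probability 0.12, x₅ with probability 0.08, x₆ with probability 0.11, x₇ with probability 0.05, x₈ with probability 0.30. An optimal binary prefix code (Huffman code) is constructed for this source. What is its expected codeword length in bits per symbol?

2.79 bits/symbol

Repeatedly combine the two least-probable nodes; the expected code length is the sum of the merged weights.
merge 1/20 + 7/100 → 3/25
merge 2/25 + 2/25 → 4/25
merge 11/100 + 3/25 → 23/100
merge 3/25 + 4/25 → 7/25
merge 19/100 + 23/100 → 21/50
merge 7/25 + 3/10 → 29/50
merge 21/50 + 29/50 → 1
L = 3/25 + 4/25 + 23/100 + 7/25 + 21/50 + 29/50 + 1 = 279/100 = 2.79 bits/symbol.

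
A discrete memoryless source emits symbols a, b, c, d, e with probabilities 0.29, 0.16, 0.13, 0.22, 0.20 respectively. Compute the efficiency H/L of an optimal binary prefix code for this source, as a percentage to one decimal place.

99.1%

Entropy H = −Σ p log₂ p ≈ 2.2685 bits.
Huffman merges: 13/100+4/25→29/100; 1/5+11/50→21/50; 29/100+29/100→29/50; 21/50+29/50→1. L = 229/100 ≈ 2.2900.
Efficiency = H/L = 2.2685/2.2900 = 99.1%.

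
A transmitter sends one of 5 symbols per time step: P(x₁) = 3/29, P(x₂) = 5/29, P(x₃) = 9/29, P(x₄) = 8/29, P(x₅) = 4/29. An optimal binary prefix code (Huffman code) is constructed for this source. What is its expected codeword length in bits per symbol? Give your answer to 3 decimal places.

Repeatedly combine the two least-probable nodes; the expected code length is the sum of the merged weights.
merge 3/29 + 4/29 → 7/29
merge 5/29 + 7/29 → 12/29
merge 8/29 + 9/29 → 17/29
merge 12/29 + 17/29 → 1
L = 7/29 + 12/29 + 17/29 + 1 = 65/29 ≈ 2.241 bits/symbol.

2.241 bits/symbol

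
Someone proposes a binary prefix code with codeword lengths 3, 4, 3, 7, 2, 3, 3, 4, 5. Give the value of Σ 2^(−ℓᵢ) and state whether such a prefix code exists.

With common denominator 2^7 = 128: Σ 2^(−ℓᵢ) = 16/128 + 8/128 + 16/128 + 1/128 + 32/128 + 16/128 + 16/128 + 8/128 + 4/128 = 117/128 = 0.9140625.
Kraft's inequality requires Σ ≤ 1; here Σ = 0.9140625 ≤ 1, so such a prefix code exists.

0.9140625; yes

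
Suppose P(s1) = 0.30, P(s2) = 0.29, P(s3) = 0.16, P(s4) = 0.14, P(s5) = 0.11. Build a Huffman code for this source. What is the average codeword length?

2.25 bits/symbol

Repeatedly combine the two least-probable nodes; the expected code length is the sum of the merged weights.
merge 11/100 + 7/50 → 1/4
merge 4/25 + 1/4 → 41/100
merge 29/100 + 3/10 → 59/100
merge 41/100 + 59/100 → 1
L = 1/4 + 41/100 + 59/100 + 1 = 9/4 = 2.25 bits/symbol.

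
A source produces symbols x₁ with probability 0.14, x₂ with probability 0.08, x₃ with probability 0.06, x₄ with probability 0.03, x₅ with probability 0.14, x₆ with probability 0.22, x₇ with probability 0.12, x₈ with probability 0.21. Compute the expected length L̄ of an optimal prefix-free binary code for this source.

2.83 bits/symbol

Repeatedly combine the two least-probable nodes; the expected code length is the sum of the merged weights.
merge 3/100 + 3/50 → 9/100
merge 2/25 + 9/100 → 17/100
merge 3/25 + 7/50 → 13/50
merge 7/50 + 17/100 → 31/100
merge 21/100 + 11/50 → 43/100
merge 13/50 + 31/100 → 57/100
merge 43/100 + 57/100 → 1
L = 9/100 + 17/100 + 13/50 + 31/100 + 43/100 + 57/100 + 1 = 283/100 = 2.83 bits/symbol.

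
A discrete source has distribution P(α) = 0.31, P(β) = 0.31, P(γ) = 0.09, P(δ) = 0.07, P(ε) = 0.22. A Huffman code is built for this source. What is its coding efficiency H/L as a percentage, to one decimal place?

Entropy H = −Σ p log₂ p ≈ 2.1094 bits.
Huffman merges: 7/100+9/100→4/25; 4/25+11/50→19/50; 31/100+31/100→31/50; 19/50+31/50→1. L = 54/25 ≈ 2.1600.
Efficiency = H/L = 2.1094/2.1600 = 97.7%.

97.7%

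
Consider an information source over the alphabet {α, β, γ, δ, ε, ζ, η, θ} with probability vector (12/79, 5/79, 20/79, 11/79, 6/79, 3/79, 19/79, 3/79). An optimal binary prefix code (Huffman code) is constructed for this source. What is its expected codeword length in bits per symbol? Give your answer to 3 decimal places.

Repeatedly combine the two least-probable nodes; the expected code length is the sum of the merged weights.
merge 3/79 + 3/79 → 6/79
merge 5/79 + 6/79 → 11/79
merge 6/79 + 11/79 → 17/79
merge 11/79 + 12/79 → 23/79
merge 17/79 + 19/79 → 36/79
merge 20/79 + 23/79 → 43/79
merge 36/79 + 43/79 → 1
L = 6/79 + 11/79 + 17/79 + 23/79 + 36/79 + 43/79 + 1 = 215/79 ≈ 2.722 bits/symbol.

2.722 bits/symbol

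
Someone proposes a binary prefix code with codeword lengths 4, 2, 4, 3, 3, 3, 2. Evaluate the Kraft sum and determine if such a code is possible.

1; yes

With common denominator 2^4 = 16: Σ 2^(−ℓᵢ) = 1/16 + 4/16 + 1/16 + 2/16 + 2/16 + 2/16 + 4/16 = 16/16 = 1.
Kraft's inequality requires Σ ≤ 1; here Σ = 1 ≤ 1, so such a prefix code exists.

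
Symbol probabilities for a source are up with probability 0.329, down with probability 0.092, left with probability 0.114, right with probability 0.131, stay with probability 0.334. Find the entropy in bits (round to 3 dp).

2.114 bits

H = −Σ pᵢ log₂ pᵢ.
−0.329·log₂(0.329) = 0.5277
−0.092·log₂(0.092) = 0.3167
−0.114·log₂(0.114) = 0.3571
−0.131·log₂(0.131) = 0.3841
−0.334·log₂(0.334) = 0.5284
Sum ≈ 2.1141 → 2.114 bits.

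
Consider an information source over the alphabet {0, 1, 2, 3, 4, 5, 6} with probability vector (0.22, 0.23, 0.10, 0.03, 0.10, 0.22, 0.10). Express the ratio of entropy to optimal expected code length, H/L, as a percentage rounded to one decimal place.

97.6%

Entropy H = −Σ p log₂ p ≈ 2.5972 bits.
Huffman merges: 3/100+1/10→13/100; 1/10+1/10→1/5; 13/100+1/5→33/100; 11/50+11/50→11/25; 23/100+33/100→14/25; 11/25+14/25→1. L = 133/50 ≈ 2.6600.
Efficiency = H/L = 2.5972/2.6600 = 97.6%.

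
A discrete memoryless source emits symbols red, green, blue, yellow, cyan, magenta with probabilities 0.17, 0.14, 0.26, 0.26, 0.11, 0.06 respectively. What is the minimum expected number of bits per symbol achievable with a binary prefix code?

Repeatedly combine the two least-probable nodes; the expected code length is the sum of the merged weights.
merge 3/50 + 11/100 → 17/100
merge 7/50 + 17/100 → 31/100
merge 17/100 + 13/50 → 43/100
merge 13/50 + 31/100 → 57/100
merge 43/100 + 57/100 → 1
L = 17/100 + 31/100 + 43/100 + 57/100 + 1 = 62/25 = 2.48 bits/symbol.

2.48 bits/symbol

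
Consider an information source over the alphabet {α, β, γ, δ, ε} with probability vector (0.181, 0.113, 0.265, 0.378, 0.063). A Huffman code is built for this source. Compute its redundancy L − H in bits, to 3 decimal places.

0.064 bits

Entropy H = −Σ p log₂ p ≈ 2.0913 bits.
Huffman merges: 63/1000+113/1000→22/125; 22/125+181/1000→357/1000; 53/200+357/1000→311/500; 189/500+311/500→1. L = 431/200 ≈ 2.1550.
L − H = 2.1550 − 2.0913 = 0.064 bits.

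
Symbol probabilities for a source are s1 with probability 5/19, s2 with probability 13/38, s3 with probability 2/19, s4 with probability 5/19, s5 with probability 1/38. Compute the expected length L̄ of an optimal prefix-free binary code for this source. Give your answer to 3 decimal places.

Repeatedly combine the two least-probable nodes; the expected code length is the sum of the merged weights.
merge 1/38 + 2/19 → 5/38
merge 5/38 + 5/19 → 15/38
merge 5/19 + 13/38 → 23/38
merge 15/38 + 23/38 → 1
L = 5/38 + 15/38 + 23/38 + 1 = 81/38 ≈ 2.132 bits/symbol.

2.132 bits/symbol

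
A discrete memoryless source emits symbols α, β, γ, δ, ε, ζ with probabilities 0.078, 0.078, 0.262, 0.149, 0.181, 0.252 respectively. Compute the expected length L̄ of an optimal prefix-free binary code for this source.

Repeatedly combine the two least-probable nodes; the expected code length is the sum of the merged weights.
merge 39/500 + 39/500 → 39/250
merge 149/1000 + 39/250 → 61/200
merge 181/1000 + 63/250 → 433/1000
merge 131/500 + 61/200 → 567/1000
merge 433/1000 + 567/1000 → 1
L = 39/250 + 61/200 + 433/1000 + 567/1000 + 1 = 2461/1000 = 2.461 bits/symbol.

2.461 bits/symbol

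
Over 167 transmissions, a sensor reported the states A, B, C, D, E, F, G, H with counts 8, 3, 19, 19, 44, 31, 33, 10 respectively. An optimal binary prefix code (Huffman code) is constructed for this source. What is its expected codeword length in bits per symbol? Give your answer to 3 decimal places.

2.731 bits/symbol

Probabilities are the counts divided by 167.
Repeatedly combine the two least-probable nodes; the expected code length is the sum of the merged weights.
merge 3/167 + 8/167 → 11/167
merge 10/167 + 11/167 → 21/167
merge 19/167 + 19/167 → 38/167
merge 21/167 + 31/167 → 52/167
merge 33/167 + 38/167 → 71/167
merge 44/167 + 52/167 → 96/167
merge 71/167 + 96/167 → 1
L = 11/167 + 21/167 + 38/167 + 52/167 + 71/167 + 96/167 + 1 = 456/167 ≈ 2.731 bits/symbol.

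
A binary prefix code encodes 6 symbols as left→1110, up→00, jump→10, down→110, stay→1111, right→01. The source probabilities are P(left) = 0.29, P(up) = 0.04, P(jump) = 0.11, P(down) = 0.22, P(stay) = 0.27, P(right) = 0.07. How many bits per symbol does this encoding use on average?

L̄ = Σ pᵢ·ℓᵢ = 0.29·4 + 0.04·2 + 0.11·2 + 0.22·3 + 0.27·4 + 0.07·2 = 3.34 bits/symbol.

3.34 bits/symbol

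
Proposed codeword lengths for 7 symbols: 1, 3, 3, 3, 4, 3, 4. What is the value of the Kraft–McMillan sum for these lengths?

1.125

With common denominator 2^4 = 16: Σ 2^(−ℓᵢ) = 8/16 + 2/16 + 2/16 + 2/16 + 1/16 + 2/16 + 1/16 = 18/16 = 1.125.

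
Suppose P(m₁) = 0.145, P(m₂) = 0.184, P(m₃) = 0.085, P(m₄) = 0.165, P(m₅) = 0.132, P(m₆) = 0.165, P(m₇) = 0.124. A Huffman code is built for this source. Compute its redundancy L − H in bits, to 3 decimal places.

Entropy H = −Σ p log₂ p ≈ 2.7725 bits.
Huffman merges: 17/200+31/250→209/1000; 33/250+29/200→277/1000; 33/200+33/200→33/100; 23/125+209/1000→393/1000; 277/1000+33/100→607/1000; 393/1000+607/1000→1. L = 352/125 ≈ 2.8160.
L − H = 2.8160 − 2.7725 = 0.044 bits.

0.044 bits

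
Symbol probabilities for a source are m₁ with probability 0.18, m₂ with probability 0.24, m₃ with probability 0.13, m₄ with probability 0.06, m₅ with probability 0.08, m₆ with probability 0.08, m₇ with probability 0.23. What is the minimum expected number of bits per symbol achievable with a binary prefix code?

2.67 bits/symbol

Repeatedly combine the two least-probable nodes; the expected code length is the sum of the merged weights.
merge 3/50 + 2/25 → 7/50
merge 2/25 + 13/100 → 21/100
merge 7/50 + 9/50 → 8/25
merge 21/100 + 23/100 → 11/25
merge 6/25 + 8/25 → 14/25
merge 11/25 + 14/25 → 1
L = 7/50 + 21/100 + 8/25 + 11/25 + 14/25 + 1 = 267/100 = 2.67 bits/symbol.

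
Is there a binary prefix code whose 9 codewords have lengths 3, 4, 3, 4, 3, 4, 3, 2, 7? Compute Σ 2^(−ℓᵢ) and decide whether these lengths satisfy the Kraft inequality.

With common denominator 2^7 = 128: Σ 2^(−ℓᵢ) = 16/128 + 8/128 + 16/128 + 8/128 + 16/128 + 8/128 + 16/128 + 32/128 + 1/128 = 121/128 = 0.9453125.
Kraft's inequality requires Σ ≤ 1; here Σ = 0.9453125 ≤ 1, so such a prefix code exists.

0.9453125; yes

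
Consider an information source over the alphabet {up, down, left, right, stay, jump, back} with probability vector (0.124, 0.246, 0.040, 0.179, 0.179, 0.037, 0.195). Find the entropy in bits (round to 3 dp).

H = −Σ pᵢ log₂ pᵢ.
−0.124·log₂(0.124) = 0.3734
−0.246·log₂(0.246) = 0.4977
−0.040·log₂(0.040) = 0.1858
−0.179·log₂(0.179) = 0.4443
−0.179·log₂(0.179) = 0.4443
−0.037·log₂(0.037) = 0.1760
−0.195·log₂(0.195) = 0.4599
Sum ≈ 2.5813 → 2.581 bits.

2.581 bits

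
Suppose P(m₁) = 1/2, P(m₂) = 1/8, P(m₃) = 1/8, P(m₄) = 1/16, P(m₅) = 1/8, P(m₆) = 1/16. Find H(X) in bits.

2.125 bits

Each probability is a power of 1/2, so log₂(1/p) is an integer.
H = Σ p·log₂(1/p) = 1/2·1 + 1/8·3 + 1/8·3 + 1/16·4 + 1/8·3 + 1/16·4 = 2.125 bits.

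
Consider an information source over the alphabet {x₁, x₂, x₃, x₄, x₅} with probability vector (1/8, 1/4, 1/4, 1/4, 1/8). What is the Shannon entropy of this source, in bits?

2.25 bits

Each probability is a power of 1/2, so log₂(1/p) is an integer.
H = Σ p·log₂(1/p) = 1/8·3 + 1/4·2 + 1/4·2 + 1/4·2 + 1/8·3 = 2.25 bits.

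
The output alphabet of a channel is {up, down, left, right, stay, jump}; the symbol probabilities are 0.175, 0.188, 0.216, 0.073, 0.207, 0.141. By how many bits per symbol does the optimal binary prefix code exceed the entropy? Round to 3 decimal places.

0.062 bits

Entropy H = −Σ p log₂ p ≈ 2.5154 bits.
Huffman merges: 73/1000+141/1000→107/500; 7/40+47/250→363/1000; 207/1000+107/500→421/1000; 27/125+363/1000→579/1000; 421/1000+579/1000→1. L = 2577/1000 ≈ 2.5770.
L − H = 2.5770 − 2.5154 = 0.062 bits.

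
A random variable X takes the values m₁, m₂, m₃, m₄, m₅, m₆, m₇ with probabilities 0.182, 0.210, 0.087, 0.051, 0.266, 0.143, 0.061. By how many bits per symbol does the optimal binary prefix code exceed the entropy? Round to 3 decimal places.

Entropy H = −Σ p log₂ p ≈ 2.6012 bits.
Huffman merges: 51/1000+61/1000→14/125; 87/1000+14/125→199/1000; 143/1000+91/500→13/40; 199/1000+21/100→409/1000; 133/500+13/40→591/1000; 409/1000+591/1000→1. L = 659/250 ≈ 2.6360.
L − H = 2.6360 − 2.6012 = 0.035 bits.

0.035 bits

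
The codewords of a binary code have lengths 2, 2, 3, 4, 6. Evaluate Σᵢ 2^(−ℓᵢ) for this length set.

0.703125

With common denominator 2^6 = 64: Σ 2^(−ℓᵢ) = 16/64 + 16/64 + 8/64 + 4/64 + 1/64 = 45/64 = 0.703125.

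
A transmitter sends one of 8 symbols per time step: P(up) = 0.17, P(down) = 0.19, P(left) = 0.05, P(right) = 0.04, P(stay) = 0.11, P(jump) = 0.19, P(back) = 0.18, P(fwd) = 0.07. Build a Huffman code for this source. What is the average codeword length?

2.87 bits/symbol

Repeatedly combine the two least-probable nodes; the expected code length is the sum of the merged weights.
merge 1/25 + 1/20 → 9/100
merge 7/100 + 9/100 → 4/25
merge 11/100 + 4/25 → 27/100
merge 17/100 + 9/50 → 7/20
merge 19/100 + 19/100 → 19/50
merge 27/100 + 7/20 → 31/50
merge 19/50 + 31/50 → 1
L = 9/100 + 4/25 + 27/100 + 7/20 + 19/50 + 31/50 + 1 = 287/100 = 2.87 bits/symbol.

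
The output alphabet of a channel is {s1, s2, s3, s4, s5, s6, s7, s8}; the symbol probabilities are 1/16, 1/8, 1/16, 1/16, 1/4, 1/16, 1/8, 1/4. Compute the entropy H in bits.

Each probability is a power of 1/2, so log₂(1/p) is an integer.
H = Σ p·log₂(1/p) = 1/16·4 + 1/8·3 + 1/16·4 + 1/16·4 + 1/4·2 + 1/16·4 + 1/8·3 + 1/4·2 = 2.75 bits.

2.75 bits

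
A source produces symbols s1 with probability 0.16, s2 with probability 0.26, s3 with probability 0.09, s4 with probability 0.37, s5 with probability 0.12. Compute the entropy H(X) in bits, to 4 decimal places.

H = −Σ pᵢ log₂ pᵢ.
−0.16·log₂(0.16) = 0.4230
−0.26·log₂(0.26) = 0.5053
−0.09·log₂(0.09) = 0.3127
−0.37·log₂(0.37) = 0.5307
−0.12·log₂(0.12) = 0.3671
Sum ≈ 2.1388 → 2.1388 bits.

2.1388 bits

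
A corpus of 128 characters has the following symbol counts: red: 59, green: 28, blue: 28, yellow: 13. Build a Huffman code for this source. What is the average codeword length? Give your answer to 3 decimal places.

1.859 bits/symbol

Probabilities are the counts divided by 128.
Repeatedly combine the two least-probable nodes; the expected code length is the sum of the merged weights.
merge 13/128 + 7/32 → 41/128
merge 7/32 + 41/128 → 69/128
merge 59/128 + 69/128 → 1
L = 41/128 + 69/128 + 1 = 119/64 ≈ 1.859 bits/symbol.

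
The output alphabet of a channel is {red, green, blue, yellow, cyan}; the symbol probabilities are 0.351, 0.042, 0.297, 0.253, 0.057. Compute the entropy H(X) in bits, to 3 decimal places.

1.980 bits

H = −Σ pᵢ log₂ pᵢ.
−0.351·log₂(0.351) = 0.5302
−0.042·log₂(0.042) = 0.1921
−0.297·log₂(0.297) = 0.5202
−0.253·log₂(0.253) = 0.5016
−0.057·log₂(0.057) = 0.2356
Sum ≈ 1.9797 → 1.980 bits.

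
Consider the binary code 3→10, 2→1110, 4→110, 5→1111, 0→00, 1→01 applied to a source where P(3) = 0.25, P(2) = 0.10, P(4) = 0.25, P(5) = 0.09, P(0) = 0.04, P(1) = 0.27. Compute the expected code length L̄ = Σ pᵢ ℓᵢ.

2.63 bits/symbol

L̄ = Σ pᵢ·ℓᵢ = 0.25·2 + 0.10·4 + 0.25·3 + 0.09·4 + 0.04·2 + 0.27·2 = 2.63 bits/symbol.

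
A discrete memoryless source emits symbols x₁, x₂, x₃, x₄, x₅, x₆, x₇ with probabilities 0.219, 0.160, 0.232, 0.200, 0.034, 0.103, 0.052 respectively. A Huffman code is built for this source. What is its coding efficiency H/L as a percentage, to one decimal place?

Entropy H = −Σ p log₂ p ≈ 2.5817 bits.
Huffman merges: 17/500+13/250→43/500; 43/500+103/1000→189/1000; 4/25+189/1000→349/1000; 1/5+219/1000→419/1000; 29/125+349/1000→581/1000; 419/1000+581/1000→1. L = 328/125 ≈ 2.6240.
Efficiency = H/L = 2.5817/2.6240 = 98.4%.

98.4%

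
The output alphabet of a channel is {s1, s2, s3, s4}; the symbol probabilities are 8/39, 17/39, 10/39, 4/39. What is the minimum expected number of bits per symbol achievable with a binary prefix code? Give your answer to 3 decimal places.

1.872 bits/symbol

Repeatedly combine the two least-probable nodes; the expected code length is the sum of the merged weights.
merge 4/39 + 8/39 → 4/13
merge 10/39 + 4/13 → 22/39
merge 17/39 + 22/39 → 1
L = 4/13 + 22/39 + 1 = 73/39 ≈ 1.872 bits/symbol.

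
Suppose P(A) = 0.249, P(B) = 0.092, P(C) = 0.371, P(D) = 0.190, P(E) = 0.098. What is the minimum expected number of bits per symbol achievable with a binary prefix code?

Repeatedly combine the two least-probable nodes; the expected code length is the sum of the merged weights.
merge 23/250 + 49/500 → 19/100
merge 19/100 + 19/100 → 19/50
merge 249/1000 + 371/1000 → 31/50
merge 19/50 + 31/50 → 1
L = 19/100 + 19/50 + 31/50 + 1 = 219/100 = 2.19 bits/symbol.

2.19 bits/symbol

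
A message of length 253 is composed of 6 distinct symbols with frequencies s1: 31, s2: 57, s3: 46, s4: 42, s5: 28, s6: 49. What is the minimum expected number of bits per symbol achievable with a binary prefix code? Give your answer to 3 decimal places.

2.581 bits/symbol

Probabilities are the counts divided by 253.
Repeatedly combine the two least-probable nodes; the expected code length is the sum of the merged weights.
merge 28/253 + 31/253 → 59/253
merge 42/253 + 2/11 → 8/23
merge 49/253 + 57/253 → 106/253
merge 59/253 + 8/23 → 147/253
merge 106/253 + 147/253 → 1
L = 59/253 + 8/23 + 106/253 + 147/253 + 1 = 653/253 ≈ 2.581 bits/symbol.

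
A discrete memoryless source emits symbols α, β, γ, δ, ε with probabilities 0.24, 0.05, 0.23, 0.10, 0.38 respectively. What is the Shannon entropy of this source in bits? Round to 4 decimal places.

2.0605 bits

H = −Σ pᵢ log₂ pᵢ.
−0.24·log₂(0.24) = 0.4941
−0.05·log₂(0.05) = 0.2161
−0.23·log₂(0.23) = 0.4877
−0.10·log₂(0.10) = 0.3322
−0.38·log₂(0.38) = 0.5305
Sum ≈ 2.0605 → 2.0605 bits.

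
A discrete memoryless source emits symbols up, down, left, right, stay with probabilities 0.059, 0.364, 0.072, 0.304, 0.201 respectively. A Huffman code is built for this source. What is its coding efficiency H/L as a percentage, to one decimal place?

96.8%

Entropy H = −Σ p log₂ p ≈ 2.0324 bits.
Huffman merges: 59/1000+9/125→131/1000; 131/1000+201/1000→83/250; 38/125+83/250→159/250; 91/250+159/250→1. L = 2099/1000 ≈ 2.0990.
Efficiency = H/L = 2.0324/2.0990 = 96.8%.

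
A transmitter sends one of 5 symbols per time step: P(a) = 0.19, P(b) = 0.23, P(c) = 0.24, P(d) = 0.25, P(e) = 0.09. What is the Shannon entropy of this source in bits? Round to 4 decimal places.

H = −Σ pᵢ log₂ pᵢ.
−0.19·log₂(0.19) = 0.4552
−0.23·log₂(0.23) = 0.4877
−0.24·log₂(0.24) = 0.4941
−0.25·log₂(0.25) = 0.5000
−0.09·log₂(0.09) = 0.3127
Sum ≈ 2.2497 → 2.2497 bits.

2.2497 bits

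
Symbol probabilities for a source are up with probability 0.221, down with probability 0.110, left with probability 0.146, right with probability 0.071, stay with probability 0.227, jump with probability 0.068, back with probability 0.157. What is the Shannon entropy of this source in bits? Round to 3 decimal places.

2.677 bits

H = −Σ pᵢ log₂ pᵢ.
−0.221·log₂(0.221) = 0.4813
−0.110·log₂(0.110) = 0.3503
−0.146·log₂(0.146) = 0.4053
−0.071·log₂(0.071) = 0.2709
−0.227·log₂(0.227) = 0.4856
−0.068·log₂(0.068) = 0.2637
−0.157·log₂(0.157) = 0.4194
Sum ≈ 2.6765 → 2.677 bits.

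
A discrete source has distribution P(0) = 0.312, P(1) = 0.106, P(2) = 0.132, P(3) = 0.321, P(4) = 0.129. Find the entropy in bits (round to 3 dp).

H = −Σ pᵢ log₂ pᵢ.
−0.312·log₂(0.312) = 0.5243
−0.106·log₂(0.106) = 0.3432
−0.132·log₂(0.132) = 0.3856
−0.321·log₂(0.321) = 0.5262
−0.129·log₂(0.129) = 0.3811
Sum ≈ 2.1605 → 2.160 bits.

2.160 bits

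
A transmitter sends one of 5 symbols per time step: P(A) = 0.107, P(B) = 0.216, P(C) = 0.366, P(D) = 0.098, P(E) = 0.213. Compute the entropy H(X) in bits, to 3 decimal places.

H = −Σ pᵢ log₂ pᵢ.
−0.107·log₂(0.107) = 0.3450
−0.216·log₂(0.216) = 0.4776
−0.366·log₂(0.366) = 0.5307
−0.098·log₂(0.098) = 0.3284
−0.213·log₂(0.213) = 0.4752
Sum ≈ 2.1569 → 2.157 bits.

2.157 bits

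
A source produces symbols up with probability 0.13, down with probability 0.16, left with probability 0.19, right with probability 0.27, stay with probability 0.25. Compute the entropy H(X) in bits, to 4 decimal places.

2.2709 bits

H = −Σ pᵢ log₂ pᵢ.
−0.13·log₂(0.13) = 0.3826
−0.16·log₂(0.16) = 0.4230
−0.19·log₂(0.19) = 0.4552
−0.27·log₂(0.27) = 0.5100
−0.25·log₂(0.25) = 0.5000
Sum ≈ 2.2709 → 2.2709 bits.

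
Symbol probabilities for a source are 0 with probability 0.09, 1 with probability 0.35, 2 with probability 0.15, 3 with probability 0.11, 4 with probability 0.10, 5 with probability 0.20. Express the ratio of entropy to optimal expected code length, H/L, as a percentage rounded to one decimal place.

Entropy H = −Σ p log₂ p ≈ 2.4002 bits.
Huffman merges: 9/100+1/10→19/100; 11/100+3/20→13/50; 19/100+1/5→39/100; 13/50+7/20→61/100; 39/100+61/100→1. L = 49/20 ≈ 2.4500.
Efficiency = H/L = 2.4002/2.4500 = 98.0%.

98.0%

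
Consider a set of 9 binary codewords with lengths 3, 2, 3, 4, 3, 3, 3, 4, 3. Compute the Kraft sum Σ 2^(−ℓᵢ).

With common denominator 2^4 = 16: Σ 2^(−ℓᵢ) = 2/16 + 4/16 + 2/16 + 1/16 + 2/16 + 2/16 + 2/16 + 1/16 + 2/16 = 18/16 = 1.125.

1.125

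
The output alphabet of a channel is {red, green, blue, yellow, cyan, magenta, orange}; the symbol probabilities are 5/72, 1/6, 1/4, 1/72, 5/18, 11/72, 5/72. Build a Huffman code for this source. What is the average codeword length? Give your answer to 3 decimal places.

2.542 bits/symbol

Repeatedly combine the two least-probable nodes; the expected code length is the sum of the merged weights.
merge 1/72 + 5/72 → 1/12
merge 5/72 + 1/12 → 11/72
merge 11/72 + 11/72 → 11/36
merge 1/6 + 1/4 → 5/12
merge 5/18 + 11/36 → 7/12
merge 5/12 + 7/12 → 1
L = 1/12 + 11/72 + 11/36 + 5/12 + 7/12 + 1 = 61/24 ≈ 2.542 bits/symbol.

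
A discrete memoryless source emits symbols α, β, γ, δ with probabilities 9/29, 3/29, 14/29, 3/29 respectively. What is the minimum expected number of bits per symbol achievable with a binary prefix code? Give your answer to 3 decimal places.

Repeatedly combine the two least-probable nodes; the expected code length is the sum of the merged weights.
merge 3/29 + 3/29 → 6/29
merge 6/29 + 9/29 → 15/29
merge 14/29 + 15/29 → 1
L = 6/29 + 15/29 + 1 = 50/29 ≈ 1.724 bits/symbol.

1.724 bits/symbol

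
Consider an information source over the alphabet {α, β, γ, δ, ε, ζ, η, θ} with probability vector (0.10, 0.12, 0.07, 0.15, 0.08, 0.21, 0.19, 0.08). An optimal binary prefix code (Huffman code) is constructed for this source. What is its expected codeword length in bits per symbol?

Repeatedly combine the two least-probable nodes; the expected code length is the sum of the merged weights.
merge 7/100 + 2/25 → 3/20
merge 2/25 + 1/10 → 9/50
merge 3/25 + 3/20 → 27/100
merge 3/20 + 9/50 → 33/100
merge 19/100 + 21/100 → 2/5
merge 27/100 + 33/100 → 3/5
merge 2/5 + 3/5 → 1
L = 3/20 + 9/50 + 27/100 + 33/100 + 2/5 + 3/5 + 1 = 293/100 = 2.93 bits/symbol.

2.93 bits/symbol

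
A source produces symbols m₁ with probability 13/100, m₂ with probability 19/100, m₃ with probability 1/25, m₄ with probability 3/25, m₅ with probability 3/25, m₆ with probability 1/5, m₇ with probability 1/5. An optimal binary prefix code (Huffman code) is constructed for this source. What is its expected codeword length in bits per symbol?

Repeatedly combine the two least-probable nodes; the expected code length is the sum of the merged weights.
merge 1/25 + 3/25 → 4/25
merge 3/25 + 13/100 → 1/4
merge 4/25 + 19/100 → 7/20
merge 1/5 + 1/5 → 2/5
merge 1/4 + 7/20 → 3/5
merge 2/5 + 3/5 → 1
L = 4/25 + 1/4 + 7/20 + 2/5 + 3/5 + 1 = 69/25 = 2.76 bits/symbol.

2.76 bits/symbol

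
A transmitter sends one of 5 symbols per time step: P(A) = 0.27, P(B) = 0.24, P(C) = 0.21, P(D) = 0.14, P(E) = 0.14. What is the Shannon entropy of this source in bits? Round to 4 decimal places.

2.2712 bits

H = −Σ pᵢ log₂ pᵢ.
−0.27·log₂(0.27) = 0.5100
−0.24·log₂(0.24) = 0.4941
−0.21·log₂(0.21) = 0.4728
−0.14·log₂(0.14) = 0.3971
−0.14·log₂(0.14) = 0.3971
Sum ≈ 2.2712 → 2.2712 bits.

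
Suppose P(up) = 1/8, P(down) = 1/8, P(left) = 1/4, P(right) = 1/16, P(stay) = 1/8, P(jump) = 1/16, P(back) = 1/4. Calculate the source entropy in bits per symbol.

2.625 bits

Each probability is a power of 1/2, so log₂(1/p) is an integer.
H = Σ p·log₂(1/p) = 1/8·3 + 1/8·3 + 1/4·2 + 1/16·4 + 1/8·3 + 1/16·4 + 1/4·2 = 2.625 bits.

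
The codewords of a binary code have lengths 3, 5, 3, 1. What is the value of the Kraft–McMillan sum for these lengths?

0.78125

With common denominator 2^5 = 32: Σ 2^(−ℓᵢ) = 4/32 + 1/32 + 4/32 + 16/32 = 25/32 = 0.78125.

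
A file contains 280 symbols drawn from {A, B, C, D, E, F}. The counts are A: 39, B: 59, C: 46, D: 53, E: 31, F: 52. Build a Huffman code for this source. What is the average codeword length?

2.6 bits/symbol

Probabilities are the counts divided by 280.
Repeatedly combine the two least-probable nodes; the expected code length is the sum of the merged weights.
merge 31/280 + 39/280 → 1/4
merge 23/140 + 13/70 → 7/20
merge 53/280 + 59/280 → 2/5
merge 1/4 + 7/20 → 3/5
merge 2/5 + 3/5 → 1
L = 1/4 + 7/20 + 2/5 + 3/5 + 1 = 13/5 = 2.6 bits/symbol.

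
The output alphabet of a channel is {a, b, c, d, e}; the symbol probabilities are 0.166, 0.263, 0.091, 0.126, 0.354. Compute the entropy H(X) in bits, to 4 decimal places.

2.1584 bits

H = −Σ pᵢ log₂ pᵢ.
−0.166·log₂(0.166) = 0.4301
−0.263·log₂(0.263) = 0.5068
−0.091·log₂(0.091) = 0.3147
−0.126·log₂(0.126) = 0.3766
−0.354·log₂(0.354) = 0.5304
Sum ≈ 2.1584 → 2.1584 bits.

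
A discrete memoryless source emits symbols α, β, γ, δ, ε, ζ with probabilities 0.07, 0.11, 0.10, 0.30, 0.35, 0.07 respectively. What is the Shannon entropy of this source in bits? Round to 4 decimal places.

H = −Σ pᵢ log₂ pᵢ.
−0.07·log₂(0.07) = 0.2686
−0.11·log₂(0.11) = 0.3503
−0.10·log₂(0.10) = 0.3322
−0.30·log₂(0.30) = 0.5211
−0.35·log₂(0.35) = 0.5301
−0.07·log₂(0.07) = 0.2686
Sum ≈ 2.2708 → 2.2708 bits.

2.2708 bits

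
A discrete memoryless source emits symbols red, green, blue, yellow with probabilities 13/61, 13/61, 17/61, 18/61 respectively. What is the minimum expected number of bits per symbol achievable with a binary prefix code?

Repeatedly combine the two least-probable nodes; the expected code length is the sum of the merged weights.
merge 13/61 + 13/61 → 26/61
merge 17/61 + 18/61 → 35/61
merge 26/61 + 35/61 → 1
L = 26/61 + 35/61 + 1 = 2 bits/symbol.

2 bits/symbol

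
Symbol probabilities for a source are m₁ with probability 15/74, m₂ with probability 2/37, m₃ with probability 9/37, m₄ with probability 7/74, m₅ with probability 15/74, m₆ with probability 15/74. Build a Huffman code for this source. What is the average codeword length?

2.5 bits/symbol

Repeatedly combine the two least-probable nodes; the expected code length is the sum of the merged weights.
merge 2/37 + 7/74 → 11/74
merge 11/74 + 15/74 → 13/37
merge 15/74 + 15/74 → 15/37
merge 9/37 + 13/37 → 22/37
merge 15/37 + 22/37 → 1
L = 11/74 + 13/37 + 15/37 + 22/37 + 1 = 5/2 = 2.5 bits/symbol.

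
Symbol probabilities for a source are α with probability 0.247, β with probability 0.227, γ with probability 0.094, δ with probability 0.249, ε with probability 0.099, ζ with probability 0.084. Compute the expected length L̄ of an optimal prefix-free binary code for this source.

2.455 bits/symbol

Repeatedly combine the two least-probable nodes; the expected code length is the sum of the merged weights.
merge 21/250 + 47/500 → 89/500
merge 99/1000 + 89/500 → 277/1000
merge 227/1000 + 247/1000 → 237/500
merge 249/1000 + 277/1000 → 263/500
merge 237/500 + 263/500 → 1
L = 89/500 + 277/1000 + 237/500 + 263/500 + 1 = 491/200 = 2.455 bits/symbol.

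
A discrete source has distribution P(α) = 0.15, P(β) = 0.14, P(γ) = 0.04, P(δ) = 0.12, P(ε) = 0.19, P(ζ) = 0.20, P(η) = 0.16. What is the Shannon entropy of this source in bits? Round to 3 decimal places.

2.703 bits

H = −Σ pᵢ log₂ pᵢ.
−0.15·log₂(0.15) = 0.4105
−0.14·log₂(0.14) = 0.3971
−0.04·log₂(0.04) = 0.1858
−0.12·log₂(0.12) = 0.3671
−0.19·log₂(0.19) = 0.4552
−0.20·log₂(0.20) = 0.4644
−0.16·log₂(0.16) = 0.4230
Sum ≈ 2.7031 → 2.703 bits.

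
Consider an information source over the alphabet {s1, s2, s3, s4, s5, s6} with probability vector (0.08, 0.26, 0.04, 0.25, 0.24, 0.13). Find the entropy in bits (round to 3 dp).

H = −Σ pᵢ log₂ pᵢ.
−0.08·log₂(0.08) = 0.2915
−0.26·log₂(0.26) = 0.5053
−0.04·log₂(0.04) = 0.1858
−0.25·log₂(0.25) = 0.5000
−0.24·log₂(0.24) = 0.4941
−0.13·log₂(0.13) = 0.3826
Sum ≈ 2.3593 → 2.359 bits.

2.359 bits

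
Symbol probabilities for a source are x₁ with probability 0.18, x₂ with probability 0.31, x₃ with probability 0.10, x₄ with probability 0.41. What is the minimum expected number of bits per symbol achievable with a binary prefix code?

Repeatedly combine the two least-probable nodes; the expected code length is the sum of the merged weights.
merge 1/10 + 9/50 → 7/25
merge 7/25 + 31/100 → 59/100
merge 41/100 + 59/100 → 1
L = 7/25 + 59/100 + 1 = 187/100 = 1.87 bits/symbol.

1.87 bits/symbol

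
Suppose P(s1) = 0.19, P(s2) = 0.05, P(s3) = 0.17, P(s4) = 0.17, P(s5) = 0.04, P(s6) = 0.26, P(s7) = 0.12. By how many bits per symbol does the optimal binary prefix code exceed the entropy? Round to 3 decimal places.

Entropy H = −Σ p log₂ p ≈ 2.5986 bits.
Huffman merges: 1/25+1/20→9/100; 9/100+3/25→21/100; 17/100+17/100→17/50; 19/100+21/100→2/5; 13/50+17/50→3/5; 2/5+3/5→1. L = 66/25 ≈ 2.6400.
L − H = 2.6400 − 2.5986 = 0.041 bits.

0.041 bits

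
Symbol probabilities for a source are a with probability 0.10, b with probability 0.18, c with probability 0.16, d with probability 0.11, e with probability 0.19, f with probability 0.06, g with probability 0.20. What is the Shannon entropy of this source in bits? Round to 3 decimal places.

H = −Σ pᵢ log₂ pᵢ.
−0.10·log₂(0.10) = 0.3322
−0.18·log₂(0.18) = 0.4453
−0.16·log₂(0.16) = 0.4230
−0.11·log₂(0.11) = 0.3503
−0.19·log₂(0.19) = 0.4552
−0.06·log₂(0.06) = 0.2435
−0.20·log₂(0.20) = 0.4644
Sum ≈ 2.7139 → 2.714 bits.

2.714 bits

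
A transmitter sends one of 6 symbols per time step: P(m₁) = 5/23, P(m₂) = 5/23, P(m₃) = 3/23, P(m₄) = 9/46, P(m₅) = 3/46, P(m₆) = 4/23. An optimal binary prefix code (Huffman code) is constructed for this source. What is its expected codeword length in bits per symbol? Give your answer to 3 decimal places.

2.565 bits/symbol

Repeatedly combine the two least-probable nodes; the expected code length is the sum of the merged weights.
merge 3/46 + 3/23 → 9/46
merge 4/23 + 9/46 → 17/46
merge 9/46 + 5/23 → 19/46
merge 5/23 + 17/46 → 27/46
merge 19/46 + 27/46 → 1
L = 9/46 + 17/46 + 19/46 + 27/46 + 1 = 59/23 ≈ 2.565 bits/symbol.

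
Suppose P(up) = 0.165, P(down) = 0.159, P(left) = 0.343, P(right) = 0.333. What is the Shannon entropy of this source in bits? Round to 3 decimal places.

H = −Σ pᵢ log₂ pᵢ.
−0.165·log₂(0.165) = 0.4289
−0.159·log₂(0.159) = 0.4218
−0.343·log₂(0.343) = 0.5295
−0.333·log₂(0.333) = 0.5283
Sum ≈ 1.9085 → 1.908 bits.

1.908 bits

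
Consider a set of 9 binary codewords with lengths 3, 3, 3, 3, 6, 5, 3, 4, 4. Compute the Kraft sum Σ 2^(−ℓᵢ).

With common denominator 2^6 = 64: Σ 2^(−ℓᵢ) = 8/64 + 8/64 + 8/64 + 8/64 + 1/64 + 2/64 + 8/64 + 4/64 + 4/64 = 51/64 = 0.796875.

0.796875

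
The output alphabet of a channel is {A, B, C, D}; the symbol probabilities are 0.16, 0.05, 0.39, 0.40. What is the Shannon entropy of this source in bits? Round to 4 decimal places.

1.6977 bits

H = −Σ pᵢ log₂ pᵢ.
−0.16·log₂(0.16) = 0.4230
−0.05·log₂(0.05) = 0.2161
−0.39·log₂(0.39) = 0.5298
−0.40·log₂(0.40) = 0.5288
Sum ≈ 1.6977 → 1.6977 bits.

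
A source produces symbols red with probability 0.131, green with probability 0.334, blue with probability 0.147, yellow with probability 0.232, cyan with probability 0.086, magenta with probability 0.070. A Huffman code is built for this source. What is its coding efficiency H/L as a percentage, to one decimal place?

Entropy H = −Σ p log₂ p ≈ 2.3811 bits.
Huffman merges: 7/100+43/500→39/250; 131/1000+147/1000→139/500; 39/250+29/125→97/250; 139/500+167/500→153/250; 97/250+153/250→1. L = 1217/500 ≈ 2.4340.
Efficiency = H/L = 2.3811/2.4340 = 97.8%.

97.8%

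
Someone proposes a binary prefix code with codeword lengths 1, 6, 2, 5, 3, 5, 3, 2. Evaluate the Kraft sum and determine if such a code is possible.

With common denominator 2^6 = 64: Σ 2^(−ℓᵢ) = 32/64 + 1/64 + 16/64 + 2/64 + 8/64 + 2/64 + 8/64 + 16/64 = 85/64 = 1.328125.
Kraft's inequality requires Σ ≤ 1; here Σ = 1.328125 > 1, so no such prefix code exists.

1.328125; no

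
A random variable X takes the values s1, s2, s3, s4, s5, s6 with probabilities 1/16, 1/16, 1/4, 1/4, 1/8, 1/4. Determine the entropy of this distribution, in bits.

Each probability is a power of 1/2, so log₂(1/p) is an integer.
H = Σ p·log₂(1/p) = 1/16·4 + 1/16·4 + 1/4·2 + 1/4·2 + 1/8·3 + 1/4·2 = 2.375 bits.

2.375 bits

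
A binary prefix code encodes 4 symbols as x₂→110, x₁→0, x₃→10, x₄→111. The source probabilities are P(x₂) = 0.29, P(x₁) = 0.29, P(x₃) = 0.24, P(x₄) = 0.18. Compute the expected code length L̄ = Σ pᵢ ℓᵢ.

2.18 bits/symbol

L̄ = Σ pᵢ·ℓᵢ = 0.29·3 + 0.29·1 + 0.24·2 + 0.18·3 = 2.18 bits/symbol.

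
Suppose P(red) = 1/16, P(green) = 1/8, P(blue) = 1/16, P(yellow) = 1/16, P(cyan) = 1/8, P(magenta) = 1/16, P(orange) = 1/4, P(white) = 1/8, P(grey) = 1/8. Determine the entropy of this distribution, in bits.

3 bits

Each probability is a power of 1/2, so log₂(1/p) is an integer.
H = Σ p·log₂(1/p) = 1/16·4 + 1/8·3 + 1/16·4 + 1/16·4 + 1/8·3 + 1/16·4 + 1/4·2 + 1/8·3 + 1/8·3 = 3 bits.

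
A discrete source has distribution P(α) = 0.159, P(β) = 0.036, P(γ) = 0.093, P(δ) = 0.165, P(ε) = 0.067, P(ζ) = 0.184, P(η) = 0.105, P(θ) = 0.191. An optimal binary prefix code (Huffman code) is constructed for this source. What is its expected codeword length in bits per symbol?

2.912 bits/symbol

Repeatedly combine the two least-probable nodes; the expected code length is the sum of the merged weights.
merge 9/250 + 67/1000 → 103/1000
merge 93/1000 + 103/1000 → 49/250
merge 21/200 + 159/1000 → 33/125
merge 33/200 + 23/125 → 349/1000
merge 191/1000 + 49/250 → 387/1000
merge 33/125 + 349/1000 → 613/1000
merge 387/1000 + 613/1000 → 1
L = 103/1000 + 49/250 + 33/125 + 349/1000 + 387/1000 + 613/1000 + 1 = 364/125 = 2.912 bits/symbol.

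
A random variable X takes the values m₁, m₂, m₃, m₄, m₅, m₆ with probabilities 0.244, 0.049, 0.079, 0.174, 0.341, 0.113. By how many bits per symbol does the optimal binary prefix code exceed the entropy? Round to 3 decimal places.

Entropy H = −Σ p log₂ p ≈ 2.3228 bits.
Huffman merges: 49/1000+79/1000→16/125; 113/1000+16/125→241/1000; 87/500+241/1000→83/200; 61/250+341/1000→117/200; 83/200+117/200→1. L = 2369/1000 ≈ 2.3690.
L − H = 2.3690 − 2.3228 = 0.046 bits.

0.046 bits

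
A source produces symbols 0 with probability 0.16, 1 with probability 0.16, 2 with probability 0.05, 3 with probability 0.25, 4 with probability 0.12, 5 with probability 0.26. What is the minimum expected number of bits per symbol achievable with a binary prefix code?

2.49 bits/symbol

Repeatedly combine the two least-probable nodes; the expected code length is the sum of the merged weights.
merge 1/20 + 3/25 → 17/100
merge 4/25 + 4/25 → 8/25
merge 17/100 + 1/4 → 21/50
merge 13/50 + 8/25 → 29/50
merge 21/50 + 29/50 → 1
L = 17/100 + 8/25 + 21/50 + 29/50 + 1 = 249/100 = 2.49 bits/symbol.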